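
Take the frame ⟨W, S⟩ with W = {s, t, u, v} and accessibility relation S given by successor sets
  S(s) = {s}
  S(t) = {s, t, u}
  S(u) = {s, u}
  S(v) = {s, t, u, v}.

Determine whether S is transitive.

Yes

Transitive: yes — every two-step S-path is closed by a direct edge.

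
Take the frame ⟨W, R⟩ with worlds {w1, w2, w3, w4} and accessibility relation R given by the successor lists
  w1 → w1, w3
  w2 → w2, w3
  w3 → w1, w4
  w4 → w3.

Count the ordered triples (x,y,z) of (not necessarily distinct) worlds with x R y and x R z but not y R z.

Enumerating: (w1,w3,w3), (w2,w3,w2), (w2,w3,w3), (w3,w1,w4), (w3,w4,w1), (w3,w4,w4), (w4,w3,w3).

7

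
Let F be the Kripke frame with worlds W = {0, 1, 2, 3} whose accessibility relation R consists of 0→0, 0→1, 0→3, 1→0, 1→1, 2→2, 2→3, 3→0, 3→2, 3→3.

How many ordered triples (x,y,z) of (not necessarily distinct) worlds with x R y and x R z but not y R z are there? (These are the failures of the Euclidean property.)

Enumerating: (0,1,3), (0,3,1), (3,0,2), (3,2,0).

4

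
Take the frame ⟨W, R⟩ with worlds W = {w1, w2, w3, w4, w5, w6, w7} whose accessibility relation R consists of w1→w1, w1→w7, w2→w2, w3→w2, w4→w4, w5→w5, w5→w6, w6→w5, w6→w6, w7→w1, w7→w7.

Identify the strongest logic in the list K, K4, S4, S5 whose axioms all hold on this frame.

Transitive (axiom 4): yes — every two-step R-path is closed by a direct edge.
Reflexive (axiom T): no — w3 is not related to itself.
Euclidean (axiom 5): yes — any two successors of a common world are R-related.
So F validates K, K4; S4 would additionally require R to be reflexive. The strongest is K4.

K4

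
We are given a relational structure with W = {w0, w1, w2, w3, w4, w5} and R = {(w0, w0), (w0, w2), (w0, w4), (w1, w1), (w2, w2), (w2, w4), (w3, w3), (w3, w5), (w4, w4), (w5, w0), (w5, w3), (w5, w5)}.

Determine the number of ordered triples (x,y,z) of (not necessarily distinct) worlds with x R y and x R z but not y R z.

7

Enumerating: (w0,w2,w0), (w0,w4,w0), (w0,w4,w2), (w2,w4,w2), (w5,w0,w3), (w5,w0,w5), (w5,w3,w0).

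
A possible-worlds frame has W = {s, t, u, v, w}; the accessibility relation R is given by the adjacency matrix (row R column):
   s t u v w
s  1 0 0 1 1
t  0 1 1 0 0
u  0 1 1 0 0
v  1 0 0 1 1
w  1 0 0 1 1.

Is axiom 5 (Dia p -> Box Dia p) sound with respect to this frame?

Yes

The schema 5 characterises exactly the Euclidean frames.
Euclidean: yes — any two successors of a common world are R-related.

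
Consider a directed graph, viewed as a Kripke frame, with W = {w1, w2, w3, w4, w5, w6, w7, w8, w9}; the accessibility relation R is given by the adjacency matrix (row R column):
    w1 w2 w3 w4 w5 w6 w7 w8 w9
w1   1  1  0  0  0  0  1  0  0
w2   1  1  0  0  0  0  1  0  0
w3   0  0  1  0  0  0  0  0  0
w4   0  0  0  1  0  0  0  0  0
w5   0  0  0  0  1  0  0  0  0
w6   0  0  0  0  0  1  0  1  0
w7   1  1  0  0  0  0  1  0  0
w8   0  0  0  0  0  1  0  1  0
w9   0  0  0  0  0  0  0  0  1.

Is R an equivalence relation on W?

Yes

Reflexive: yes — every world is R-related to itself.
Symmetric: yes — every pair in R has its reverse in R.
Transitive: yes — every two-step R-path is closed by a direct edge.
So R is an equivalence relation.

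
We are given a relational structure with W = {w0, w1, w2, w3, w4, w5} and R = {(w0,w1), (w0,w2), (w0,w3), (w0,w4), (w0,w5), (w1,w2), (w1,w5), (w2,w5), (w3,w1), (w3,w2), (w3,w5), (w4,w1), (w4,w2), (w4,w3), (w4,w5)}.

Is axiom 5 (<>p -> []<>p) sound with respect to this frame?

Axiom 5 corresponds to the accessibility relation being Euclidean.
Euclidean: no — w0 R w1 and w0 R w3, but not w1 R w3.

No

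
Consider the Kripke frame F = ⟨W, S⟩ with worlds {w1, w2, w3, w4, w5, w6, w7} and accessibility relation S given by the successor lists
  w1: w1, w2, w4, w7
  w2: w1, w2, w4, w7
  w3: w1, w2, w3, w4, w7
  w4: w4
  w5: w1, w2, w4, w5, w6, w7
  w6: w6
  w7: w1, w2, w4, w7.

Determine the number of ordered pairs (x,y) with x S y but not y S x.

12

Enumerating: (w1,w4), (w2,w4), (w3,w1), (w3,w2), (w3,w4), (w3,w7), (w5,w1), (w5,w2), (w5,w4), (w5,w6), (w5,w7), (w7,w4).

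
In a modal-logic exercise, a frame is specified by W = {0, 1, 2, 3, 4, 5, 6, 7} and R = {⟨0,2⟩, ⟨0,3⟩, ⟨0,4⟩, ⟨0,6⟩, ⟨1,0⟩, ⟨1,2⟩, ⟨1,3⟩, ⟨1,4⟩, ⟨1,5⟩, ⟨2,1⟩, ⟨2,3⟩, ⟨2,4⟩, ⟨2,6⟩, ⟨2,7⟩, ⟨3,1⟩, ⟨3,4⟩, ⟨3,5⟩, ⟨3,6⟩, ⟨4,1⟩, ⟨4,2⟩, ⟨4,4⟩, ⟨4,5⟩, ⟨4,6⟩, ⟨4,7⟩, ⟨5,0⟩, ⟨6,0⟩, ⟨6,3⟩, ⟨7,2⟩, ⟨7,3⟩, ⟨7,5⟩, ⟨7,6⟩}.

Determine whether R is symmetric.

No

Symmetric: no — 0 R 2 but not 2 R 0.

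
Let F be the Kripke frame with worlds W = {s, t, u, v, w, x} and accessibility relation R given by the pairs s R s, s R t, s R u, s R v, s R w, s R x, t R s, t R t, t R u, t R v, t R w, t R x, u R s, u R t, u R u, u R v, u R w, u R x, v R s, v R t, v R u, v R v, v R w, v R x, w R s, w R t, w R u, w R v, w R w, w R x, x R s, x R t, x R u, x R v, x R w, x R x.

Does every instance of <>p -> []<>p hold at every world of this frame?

Yes

By correspondence theory, 5 is valid on a frame iff R is Euclidean.
Euclidean: yes — any two successors of a common world are R-related.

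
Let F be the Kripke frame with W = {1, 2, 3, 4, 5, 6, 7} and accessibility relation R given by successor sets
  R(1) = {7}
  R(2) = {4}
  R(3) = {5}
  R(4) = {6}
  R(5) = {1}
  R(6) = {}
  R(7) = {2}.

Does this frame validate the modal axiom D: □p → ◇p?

By correspondence theory, D is valid on a frame iff R is serial.
Serial: no — 6 has no R-successor.

No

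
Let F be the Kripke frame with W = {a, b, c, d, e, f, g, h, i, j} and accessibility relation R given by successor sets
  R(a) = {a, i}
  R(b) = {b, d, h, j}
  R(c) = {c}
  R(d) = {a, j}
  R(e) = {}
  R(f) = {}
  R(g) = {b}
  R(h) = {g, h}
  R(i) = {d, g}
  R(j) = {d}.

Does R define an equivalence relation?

Reflexive: no — d is not related to itself.
Symmetric: no — a R i but not i R a.
Transitive: no — a R i and i R d, but not a R d.
So R is not an equivalence relation.

No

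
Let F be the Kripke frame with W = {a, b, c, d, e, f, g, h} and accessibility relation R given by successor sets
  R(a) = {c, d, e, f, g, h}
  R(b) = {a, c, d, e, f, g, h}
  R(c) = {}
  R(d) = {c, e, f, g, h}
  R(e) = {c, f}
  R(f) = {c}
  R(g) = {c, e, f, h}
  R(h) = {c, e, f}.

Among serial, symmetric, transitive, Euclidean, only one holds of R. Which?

Serial: no — c has no R-successor.
Symmetric: no — a R c but not c R a.
Transitive: yes — every two-step R-path is closed by a direct edge.
Euclidean: no — a R c and a R d, but not c R d.
Only transitive holds.

transitive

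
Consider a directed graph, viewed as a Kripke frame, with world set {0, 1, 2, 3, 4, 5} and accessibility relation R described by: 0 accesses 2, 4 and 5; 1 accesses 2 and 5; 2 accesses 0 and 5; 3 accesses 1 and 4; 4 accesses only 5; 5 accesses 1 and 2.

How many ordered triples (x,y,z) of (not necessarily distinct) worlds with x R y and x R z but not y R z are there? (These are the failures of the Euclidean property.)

19

Enumerating: (0,2,2), (0,2,4), (0,4,2), (0,4,4), (0,5,4), (0,5,5), (1,2,2), (1,5,5), (2,0,0), (2,5,0), (2,5,5), (3,1,1), … and 7 more.
Total: 19.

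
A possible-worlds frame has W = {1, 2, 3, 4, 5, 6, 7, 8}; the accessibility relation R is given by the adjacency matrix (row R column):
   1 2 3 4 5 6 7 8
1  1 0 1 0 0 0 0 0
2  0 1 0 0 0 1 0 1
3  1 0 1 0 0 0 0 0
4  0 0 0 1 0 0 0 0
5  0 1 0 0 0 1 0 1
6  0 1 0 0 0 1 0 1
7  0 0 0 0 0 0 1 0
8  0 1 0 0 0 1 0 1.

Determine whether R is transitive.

Transitive: yes — every two-step R-path is closed by a direct edge.

Yes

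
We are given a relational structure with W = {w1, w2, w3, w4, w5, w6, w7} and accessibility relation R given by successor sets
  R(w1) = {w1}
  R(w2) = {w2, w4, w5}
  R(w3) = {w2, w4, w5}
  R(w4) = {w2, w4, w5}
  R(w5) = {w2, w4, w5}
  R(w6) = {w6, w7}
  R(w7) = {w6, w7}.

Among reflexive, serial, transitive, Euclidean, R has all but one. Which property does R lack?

reflexive

Reflexive: no — w3 is not related to itself.
Serial: yes — every world has a successor (e.g. w1 R w1).
Transitive: yes — every two-step R-path is closed by a direct edge.
Euclidean: yes — any two successors of a common world are R-related.
Only reflexive fails.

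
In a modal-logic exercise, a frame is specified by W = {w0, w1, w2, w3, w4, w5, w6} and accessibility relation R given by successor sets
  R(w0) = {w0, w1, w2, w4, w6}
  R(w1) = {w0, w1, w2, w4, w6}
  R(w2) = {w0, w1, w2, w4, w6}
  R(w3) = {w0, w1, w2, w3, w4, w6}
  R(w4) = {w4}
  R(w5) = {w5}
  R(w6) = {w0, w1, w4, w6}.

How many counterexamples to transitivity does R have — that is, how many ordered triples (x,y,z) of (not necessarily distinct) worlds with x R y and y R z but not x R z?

2

Enumerating: (w6,w0,w2), (w6,w1,w2).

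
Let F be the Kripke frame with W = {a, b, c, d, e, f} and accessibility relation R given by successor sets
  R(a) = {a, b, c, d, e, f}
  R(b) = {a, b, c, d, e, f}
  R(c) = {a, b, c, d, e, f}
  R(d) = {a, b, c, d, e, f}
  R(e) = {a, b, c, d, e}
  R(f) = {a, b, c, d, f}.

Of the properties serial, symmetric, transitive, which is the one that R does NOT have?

Serial: yes — every world has a successor (e.g. a R a).
Symmetric: yes — every pair in R has its reverse in R.
Transitive: no — e R a and a R f, but not e R f.
Only transitive fails.

transitive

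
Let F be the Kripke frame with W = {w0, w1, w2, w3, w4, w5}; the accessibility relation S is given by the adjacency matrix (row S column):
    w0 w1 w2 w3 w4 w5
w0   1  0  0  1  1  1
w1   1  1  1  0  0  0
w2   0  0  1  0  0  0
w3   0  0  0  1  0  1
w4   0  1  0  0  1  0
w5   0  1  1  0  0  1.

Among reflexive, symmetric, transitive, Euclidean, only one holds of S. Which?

Reflexive: yes — every world is S-related to itself.
Symmetric: no — w0 S w3 but not w3 S w0.
Transitive: no — w0 S w4 and w4 S w1, but not w0 S w1.
Euclidean: no — w0 S w3 and w0 S w4, but not w3 S w4.
Only reflexive holds.

reflexive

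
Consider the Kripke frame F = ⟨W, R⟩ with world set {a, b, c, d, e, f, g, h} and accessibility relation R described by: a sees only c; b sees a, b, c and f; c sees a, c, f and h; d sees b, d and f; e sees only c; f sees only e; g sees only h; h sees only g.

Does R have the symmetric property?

No

Symmetric: no — b R a but not a R b.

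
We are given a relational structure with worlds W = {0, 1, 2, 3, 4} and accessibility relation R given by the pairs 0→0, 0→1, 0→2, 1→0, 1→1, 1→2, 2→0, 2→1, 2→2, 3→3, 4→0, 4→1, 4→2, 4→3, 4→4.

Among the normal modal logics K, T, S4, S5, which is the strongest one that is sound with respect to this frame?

Reflexive (axiom T): yes — every world is R-related to itself.
Transitive (axiom 4): yes — every two-step R-path is closed by a direct edge.
Euclidean (axiom 5): no — 4 R 0 and 4 R 3, but not 0 R 3.
So F validates K, T, S4; S5 would additionally require R to be Euclidean. The strongest is S4.

S4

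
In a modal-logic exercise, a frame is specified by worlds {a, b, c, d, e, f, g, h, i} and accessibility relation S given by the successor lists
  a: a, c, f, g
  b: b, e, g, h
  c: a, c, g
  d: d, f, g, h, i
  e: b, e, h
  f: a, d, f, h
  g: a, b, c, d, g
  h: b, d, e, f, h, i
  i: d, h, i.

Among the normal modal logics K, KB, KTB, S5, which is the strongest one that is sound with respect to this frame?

Symmetric (axiom B): yes — every pair in S has its reverse in S.
Reflexive (axiom T): yes — every world is S-related to itself.
Euclidean (axiom 5): no — a S c and a S f, but not c S f.
So F validates K, KB, KTB; S5 would additionally require S to be Euclidean. The strongest is KTB.

KTB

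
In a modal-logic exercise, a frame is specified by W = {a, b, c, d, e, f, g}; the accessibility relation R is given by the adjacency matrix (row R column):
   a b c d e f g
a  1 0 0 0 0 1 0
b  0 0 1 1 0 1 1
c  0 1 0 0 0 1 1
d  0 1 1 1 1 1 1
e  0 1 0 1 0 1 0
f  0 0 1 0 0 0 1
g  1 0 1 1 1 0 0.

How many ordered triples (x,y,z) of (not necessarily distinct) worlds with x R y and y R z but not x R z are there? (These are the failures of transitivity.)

36

Enumerating: (a,f,c), (a,f,g), (b,c,b), (b,d,b), (b,d,e), (b,g,a), (b,g,e), (c,b,c), (c,b,d), (c,f,c), (c,g,a), (c,g,c), … and 24 more.
Total: 36.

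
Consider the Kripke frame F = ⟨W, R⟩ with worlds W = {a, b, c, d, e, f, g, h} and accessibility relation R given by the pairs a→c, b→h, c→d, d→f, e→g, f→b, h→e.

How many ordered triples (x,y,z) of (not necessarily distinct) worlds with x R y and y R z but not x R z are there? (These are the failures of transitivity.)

Enumerating: (a,c,d), (b,h,e), (c,d,f), (d,f,b), (f,b,h), (h,e,g).

6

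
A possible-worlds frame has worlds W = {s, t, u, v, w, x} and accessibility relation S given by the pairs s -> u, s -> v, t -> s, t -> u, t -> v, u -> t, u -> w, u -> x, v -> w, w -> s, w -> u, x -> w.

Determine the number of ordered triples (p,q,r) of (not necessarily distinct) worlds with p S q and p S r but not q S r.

Enumerating: (s,u,u), (s,u,v), (s,v,u), (s,v,v), (t,s,s), (t,u,s), (t,u,u), (t,u,v), (t,v,s), (t,v,u), (t,v,v), (u,t,t), … and 12 more.
Total: 24.

24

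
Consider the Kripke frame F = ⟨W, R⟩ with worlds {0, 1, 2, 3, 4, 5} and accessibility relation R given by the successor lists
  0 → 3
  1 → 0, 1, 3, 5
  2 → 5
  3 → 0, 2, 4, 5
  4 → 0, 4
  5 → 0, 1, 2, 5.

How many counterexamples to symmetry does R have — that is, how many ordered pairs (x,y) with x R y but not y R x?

Enumerating: (1,0), (1,3), (3,2), (3,4), (3,5), (4,0), (5,0).

7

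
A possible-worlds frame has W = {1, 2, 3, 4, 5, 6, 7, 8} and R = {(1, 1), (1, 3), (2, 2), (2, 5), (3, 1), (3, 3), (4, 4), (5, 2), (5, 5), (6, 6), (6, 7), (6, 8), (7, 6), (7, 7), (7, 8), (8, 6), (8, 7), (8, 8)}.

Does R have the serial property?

Serial: yes — every world has a successor (e.g. 1 R 1).

Yes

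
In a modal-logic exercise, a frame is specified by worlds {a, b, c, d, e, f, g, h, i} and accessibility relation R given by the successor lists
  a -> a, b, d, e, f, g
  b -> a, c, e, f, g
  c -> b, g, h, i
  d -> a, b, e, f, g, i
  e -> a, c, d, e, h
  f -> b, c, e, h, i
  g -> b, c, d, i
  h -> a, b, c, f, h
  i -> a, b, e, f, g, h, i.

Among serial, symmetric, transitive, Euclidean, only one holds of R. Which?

Serial: yes — every world has a successor (e.g. a R a).
Symmetric: no — a R f but not f R a.
Transitive: no — a R b and b R c, but not a R c.
Euclidean: no — a R b and a R d, but not b R d.
Only serial holds.

serial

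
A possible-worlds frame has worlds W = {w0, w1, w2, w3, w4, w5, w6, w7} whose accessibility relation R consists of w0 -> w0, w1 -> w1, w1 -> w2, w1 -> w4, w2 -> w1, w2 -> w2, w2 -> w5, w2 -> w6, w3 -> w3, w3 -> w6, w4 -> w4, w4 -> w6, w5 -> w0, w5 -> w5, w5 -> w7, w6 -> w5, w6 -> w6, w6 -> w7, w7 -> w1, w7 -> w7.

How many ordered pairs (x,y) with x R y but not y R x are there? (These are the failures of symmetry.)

10

Enumerating: (w1,w4), (w2,w5), (w2,w6), (w3,w6), (w4,w6), (w5,w0), (w5,w7), (w6,w5), (w6,w7), (w7,w1).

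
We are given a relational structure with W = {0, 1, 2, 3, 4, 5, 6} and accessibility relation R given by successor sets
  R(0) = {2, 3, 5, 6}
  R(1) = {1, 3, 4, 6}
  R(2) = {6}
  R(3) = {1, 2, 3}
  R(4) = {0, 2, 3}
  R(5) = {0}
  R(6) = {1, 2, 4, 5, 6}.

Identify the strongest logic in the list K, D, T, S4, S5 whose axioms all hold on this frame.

Serial (axiom D): yes — every world has a successor (e.g. 0 R 2).
Reflexive (axiom T): no — 0 is not related to itself.
Transitive (axiom 4): no — 0 R 3 and 3 R 1, but not 0 R 1.
Euclidean (axiom 5): no — 0 R 2 and 0 R 3, but not 2 R 3.
So F validates K, D; T would additionally require R to be reflexive. The strongest is D.

D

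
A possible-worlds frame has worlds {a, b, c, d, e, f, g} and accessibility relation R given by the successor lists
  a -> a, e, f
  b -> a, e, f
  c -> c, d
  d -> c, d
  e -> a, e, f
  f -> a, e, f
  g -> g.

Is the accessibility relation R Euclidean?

Euclidean: yes — any two successors of a common world are R-related.

Yes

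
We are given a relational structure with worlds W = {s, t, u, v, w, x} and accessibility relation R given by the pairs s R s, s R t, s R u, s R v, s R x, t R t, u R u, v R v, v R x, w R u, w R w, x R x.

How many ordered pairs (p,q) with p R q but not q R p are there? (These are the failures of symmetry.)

6

Enumerating: (s,t), (s,u), (s,v), (s,x), (v,x), (w,u).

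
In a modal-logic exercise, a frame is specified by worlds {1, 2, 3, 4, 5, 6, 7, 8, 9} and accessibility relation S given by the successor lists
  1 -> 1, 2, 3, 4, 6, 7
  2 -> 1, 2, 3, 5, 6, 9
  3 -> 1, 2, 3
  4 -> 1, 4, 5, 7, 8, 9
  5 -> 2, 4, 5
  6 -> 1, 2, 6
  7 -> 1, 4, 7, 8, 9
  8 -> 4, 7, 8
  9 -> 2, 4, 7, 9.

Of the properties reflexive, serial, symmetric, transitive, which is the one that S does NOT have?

Reflexive: yes — every world is S-related to itself.
Serial: yes — every world has a successor (e.g. 1 S 1).
Symmetric: yes — every pair in S has its reverse in S.
Transitive: no — 1 S 2 and 2 S 5, but not 1 S 5.
Only transitive fails.

transitive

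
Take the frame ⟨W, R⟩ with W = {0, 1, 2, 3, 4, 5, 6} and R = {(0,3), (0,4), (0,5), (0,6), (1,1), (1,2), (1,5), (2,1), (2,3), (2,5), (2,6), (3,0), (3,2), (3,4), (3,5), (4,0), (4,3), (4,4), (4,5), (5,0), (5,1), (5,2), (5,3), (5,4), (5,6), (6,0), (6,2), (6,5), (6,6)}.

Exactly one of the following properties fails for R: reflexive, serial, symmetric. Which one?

Reflexive: no — 0 is not related to itself.
Serial: yes — every world has a successor (e.g. 0 R 3).
Symmetric: yes — every pair in R has its reverse in R.
Only reflexive fails.

reflexive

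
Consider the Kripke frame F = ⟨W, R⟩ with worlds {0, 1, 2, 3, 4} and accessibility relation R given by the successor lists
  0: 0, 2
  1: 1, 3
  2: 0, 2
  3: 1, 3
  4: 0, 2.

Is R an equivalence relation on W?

No

Reflexive: no — 4 is not related to itself.
Symmetric: no — 4 R 0 but not 0 R 4.
Transitive: yes — every two-step R-path is closed by a direct edge.
So R is not an equivalence relation.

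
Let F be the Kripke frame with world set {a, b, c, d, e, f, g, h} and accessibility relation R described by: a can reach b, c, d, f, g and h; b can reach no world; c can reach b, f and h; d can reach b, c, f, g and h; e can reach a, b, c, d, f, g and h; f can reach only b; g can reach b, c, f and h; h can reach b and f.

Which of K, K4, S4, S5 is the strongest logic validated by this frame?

K4

Transitive (axiom 4): yes — every two-step R-path is closed by a direct edge.
Reflexive (axiom T): no — a is not related to itself.
Euclidean (axiom 5): no — a R b and a R c, but not b R c.
So F validates K, K4; S4 would additionally require R to be reflexive. The strongest is K4.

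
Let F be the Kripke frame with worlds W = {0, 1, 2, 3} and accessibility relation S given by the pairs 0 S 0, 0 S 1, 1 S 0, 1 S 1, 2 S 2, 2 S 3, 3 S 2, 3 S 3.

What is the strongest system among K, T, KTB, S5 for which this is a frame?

Reflexive (axiom T): yes — every world is S-related to itself.
Symmetric (axiom B): yes — every pair in S has its reverse in S.
Euclidean (axiom 5): yes — any two successors of a common world are S-related.
So F validates K, T, KTB, S5. The strongest is S5.

S5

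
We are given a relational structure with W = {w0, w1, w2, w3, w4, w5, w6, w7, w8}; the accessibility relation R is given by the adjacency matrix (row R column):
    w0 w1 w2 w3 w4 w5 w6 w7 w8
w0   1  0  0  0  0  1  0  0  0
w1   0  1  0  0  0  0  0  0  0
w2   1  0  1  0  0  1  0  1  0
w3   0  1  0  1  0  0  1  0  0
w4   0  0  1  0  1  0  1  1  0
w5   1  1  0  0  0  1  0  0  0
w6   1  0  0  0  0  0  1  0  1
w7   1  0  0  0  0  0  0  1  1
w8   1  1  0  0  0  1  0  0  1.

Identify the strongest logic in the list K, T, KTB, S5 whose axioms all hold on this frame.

Reflexive (axiom T): yes — every world is R-related to itself.
Symmetric (axiom B): no — w2 R w0 but not w0 R w2.
Euclidean (axiom 5): no — w2 R w0 and w2 R w7, but not w0 R w7.
So F validates K, T; KTB would additionally require R to be symmetric. The strongest is T.

T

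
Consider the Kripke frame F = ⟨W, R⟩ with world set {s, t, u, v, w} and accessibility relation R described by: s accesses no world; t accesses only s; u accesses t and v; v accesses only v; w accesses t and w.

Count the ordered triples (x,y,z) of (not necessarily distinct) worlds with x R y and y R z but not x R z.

Enumerating: (u,t,s), (w,t,s).

2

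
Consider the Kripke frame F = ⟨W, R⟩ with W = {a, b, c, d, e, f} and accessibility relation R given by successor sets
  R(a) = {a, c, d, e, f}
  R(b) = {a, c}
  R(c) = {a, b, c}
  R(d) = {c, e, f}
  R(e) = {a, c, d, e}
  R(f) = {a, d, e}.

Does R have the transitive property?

Transitive: no — a R c and c R b, but not a R b.

No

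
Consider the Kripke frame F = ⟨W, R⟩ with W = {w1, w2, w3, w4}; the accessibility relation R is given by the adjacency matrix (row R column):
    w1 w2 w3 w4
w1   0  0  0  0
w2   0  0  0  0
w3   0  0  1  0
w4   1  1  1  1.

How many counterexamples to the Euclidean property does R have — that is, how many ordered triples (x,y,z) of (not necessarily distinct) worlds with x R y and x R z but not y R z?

11

Enumerating: (w4,w1,w1), (w4,w1,w2), (w4,w1,w3), (w4,w1,w4), (w4,w2,w1), (w4,w2,w2), (w4,w2,w3), (w4,w2,w4), (w4,w3,w1), (w4,w3,w2), (w4,w3,w4).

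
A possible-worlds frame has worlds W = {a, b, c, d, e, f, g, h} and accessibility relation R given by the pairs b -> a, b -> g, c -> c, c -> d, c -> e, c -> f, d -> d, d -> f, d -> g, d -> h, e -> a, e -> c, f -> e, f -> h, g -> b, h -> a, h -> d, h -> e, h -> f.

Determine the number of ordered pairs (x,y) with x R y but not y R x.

9

Enumerating: (b,a), (c,d), (c,f), (d,f), (d,g), (e,a), (f,e), (h,a), (h,e).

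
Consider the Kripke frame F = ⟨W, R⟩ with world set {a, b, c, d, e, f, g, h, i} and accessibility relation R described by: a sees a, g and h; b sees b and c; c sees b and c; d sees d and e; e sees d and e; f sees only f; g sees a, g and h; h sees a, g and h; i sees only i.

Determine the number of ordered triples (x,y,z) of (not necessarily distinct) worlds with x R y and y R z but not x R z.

R is transitive; there are no such tuples.

0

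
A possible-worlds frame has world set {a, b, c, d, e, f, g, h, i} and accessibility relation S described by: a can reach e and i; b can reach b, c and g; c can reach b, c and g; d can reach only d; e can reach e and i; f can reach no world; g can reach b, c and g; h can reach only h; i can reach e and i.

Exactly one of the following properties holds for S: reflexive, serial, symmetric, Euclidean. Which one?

Euclidean

Reflexive: no — a is not related to itself.
Serial: no — f has no S-successor.
Symmetric: no — a S e but not e S a.
Euclidean: yes — any two successors of a common world are S-related.
Only Euclidean holds.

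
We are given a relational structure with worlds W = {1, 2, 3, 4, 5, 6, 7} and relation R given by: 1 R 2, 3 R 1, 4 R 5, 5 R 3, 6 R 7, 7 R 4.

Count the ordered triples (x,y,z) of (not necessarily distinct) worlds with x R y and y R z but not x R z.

5

Enumerating: (3,1,2), (4,5,3), (5,3,1), (6,7,4), (7,4,5).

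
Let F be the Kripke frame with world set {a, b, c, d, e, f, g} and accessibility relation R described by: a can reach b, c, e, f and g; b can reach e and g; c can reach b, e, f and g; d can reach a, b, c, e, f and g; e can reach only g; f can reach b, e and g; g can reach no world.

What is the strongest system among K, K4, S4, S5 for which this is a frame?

Transitive (axiom 4): yes — every two-step R-path is closed by a direct edge.
Reflexive (axiom T): no — a is not related to itself.
Euclidean (axiom 5): no — a R b and a R c, but not b R c.
So F validates K, K4; S4 would additionally require R to be reflexive. The strongest is K4.

K4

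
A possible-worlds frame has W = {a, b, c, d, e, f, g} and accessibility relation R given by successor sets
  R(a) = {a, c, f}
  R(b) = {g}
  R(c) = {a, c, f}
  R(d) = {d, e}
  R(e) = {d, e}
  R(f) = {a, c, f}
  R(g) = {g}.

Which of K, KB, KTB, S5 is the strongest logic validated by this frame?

Symmetric (axiom B): no — b R g but not g R b.
Reflexive (axiom T): no — b is not related to itself.
Euclidean (axiom 5): yes — any two successors of a common world are R-related.
So F validates K; KB would additionally require R to be symmetric. The strongest is K.

K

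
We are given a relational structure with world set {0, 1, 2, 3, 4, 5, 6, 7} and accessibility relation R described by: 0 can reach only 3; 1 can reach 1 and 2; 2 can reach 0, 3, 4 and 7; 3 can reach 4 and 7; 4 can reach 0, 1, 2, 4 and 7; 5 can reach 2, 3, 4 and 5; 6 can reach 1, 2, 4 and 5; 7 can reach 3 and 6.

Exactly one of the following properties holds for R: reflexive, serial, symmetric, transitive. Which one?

serial

Reflexive: no — 0 is not related to itself.
Serial: yes — every world has a successor (e.g. 0 R 3).
Symmetric: no — 0 R 3 but not 3 R 0.
Transitive: no — 0 R 3 and 3 R 4, but not 0 R 4.
Only serial holds.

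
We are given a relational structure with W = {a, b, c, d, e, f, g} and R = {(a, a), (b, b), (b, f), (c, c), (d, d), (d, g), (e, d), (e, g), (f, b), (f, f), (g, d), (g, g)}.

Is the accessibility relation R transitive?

Yes

Transitive: yes — every two-step R-path is closed by a direct edge.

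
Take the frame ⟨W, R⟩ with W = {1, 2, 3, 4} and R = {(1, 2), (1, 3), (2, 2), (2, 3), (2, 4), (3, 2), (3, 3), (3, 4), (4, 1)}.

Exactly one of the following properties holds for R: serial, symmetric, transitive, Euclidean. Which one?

Serial: yes — every world has a successor (e.g. 1 R 2).
Symmetric: no — 1 R 2 but not 2 R 1.
Transitive: no — 1 R 2 and 2 R 4, but not 1 R 4.
Euclidean: no — 2 R 4 and 2 R 3, but not 4 R 3.
Only serial holds.

serial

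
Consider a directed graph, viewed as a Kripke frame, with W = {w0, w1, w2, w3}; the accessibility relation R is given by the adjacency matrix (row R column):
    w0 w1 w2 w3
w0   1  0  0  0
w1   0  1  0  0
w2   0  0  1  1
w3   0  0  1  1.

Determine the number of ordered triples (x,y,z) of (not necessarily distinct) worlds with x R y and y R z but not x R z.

0

R is transitive; there are no such tuples.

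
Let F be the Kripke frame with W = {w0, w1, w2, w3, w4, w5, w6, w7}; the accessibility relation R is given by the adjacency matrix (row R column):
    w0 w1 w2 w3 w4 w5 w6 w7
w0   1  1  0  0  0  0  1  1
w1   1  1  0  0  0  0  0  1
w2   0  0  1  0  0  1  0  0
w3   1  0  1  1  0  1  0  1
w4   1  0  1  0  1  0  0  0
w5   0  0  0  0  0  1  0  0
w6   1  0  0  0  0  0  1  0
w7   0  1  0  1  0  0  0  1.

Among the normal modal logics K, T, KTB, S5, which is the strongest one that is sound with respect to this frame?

T

Reflexive (axiom T): yes — every world is R-related to itself.
Symmetric (axiom B): no — w0 R w7 but not w7 R w0.
Euclidean (axiom 5): no — w0 R w1 and w0 R w6, but not w1 R w6.
So F validates K, T; KTB would additionally require R to be symmetric. The strongest is T.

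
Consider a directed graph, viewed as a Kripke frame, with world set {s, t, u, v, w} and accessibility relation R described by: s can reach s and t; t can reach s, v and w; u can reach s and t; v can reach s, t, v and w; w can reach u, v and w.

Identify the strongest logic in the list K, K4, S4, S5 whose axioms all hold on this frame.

Transitive (axiom 4): no — s R t and t R v, but not s R v.
Reflexive (axiom T): no — t is not related to itself.
Euclidean (axiom 5): no — t R s and t R v, but not s R v.
So F validates K; K4 would additionally require R to be transitive. The strongest is K.

K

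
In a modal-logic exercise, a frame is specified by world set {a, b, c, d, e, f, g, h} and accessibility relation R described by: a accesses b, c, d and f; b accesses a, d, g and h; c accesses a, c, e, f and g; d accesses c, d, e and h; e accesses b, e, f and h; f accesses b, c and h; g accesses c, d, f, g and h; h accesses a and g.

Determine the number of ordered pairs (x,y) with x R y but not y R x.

17

Enumerating: (a,d), (a,f), (b,d), (b,g), (b,h), (c,e), (d,c), (d,e), (d,h), (e,b), (e,f), (e,h), (f,b), (f,h), (g,d), (g,f), (h,a).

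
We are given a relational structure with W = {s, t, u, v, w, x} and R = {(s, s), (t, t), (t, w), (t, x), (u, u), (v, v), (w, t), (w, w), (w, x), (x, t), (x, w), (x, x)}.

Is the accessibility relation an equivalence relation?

Reflexive: yes — every world is R-related to itself.
Symmetric: yes — every pair in R has its reverse in R.
Transitive: yes — every two-step R-path is closed by a direct edge.
So R is an equivalence relation.

Yes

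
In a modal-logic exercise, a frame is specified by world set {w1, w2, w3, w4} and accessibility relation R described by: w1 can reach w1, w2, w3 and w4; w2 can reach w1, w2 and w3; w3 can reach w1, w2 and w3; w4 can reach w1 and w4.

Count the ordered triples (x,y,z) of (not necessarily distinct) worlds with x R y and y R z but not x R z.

Enumerating: (w2,w1,w4), (w3,w1,w4), (w4,w1,w2), (w4,w1,w3).

4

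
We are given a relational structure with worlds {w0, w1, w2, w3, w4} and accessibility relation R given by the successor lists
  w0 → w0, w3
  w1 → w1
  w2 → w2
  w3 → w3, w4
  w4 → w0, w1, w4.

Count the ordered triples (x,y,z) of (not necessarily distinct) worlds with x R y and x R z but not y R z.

6

Enumerating: (w0,w3,w0), (w3,w4,w3), (w4,w0,w1), (w4,w0,w4), (w4,w1,w0), (w4,w1,w4).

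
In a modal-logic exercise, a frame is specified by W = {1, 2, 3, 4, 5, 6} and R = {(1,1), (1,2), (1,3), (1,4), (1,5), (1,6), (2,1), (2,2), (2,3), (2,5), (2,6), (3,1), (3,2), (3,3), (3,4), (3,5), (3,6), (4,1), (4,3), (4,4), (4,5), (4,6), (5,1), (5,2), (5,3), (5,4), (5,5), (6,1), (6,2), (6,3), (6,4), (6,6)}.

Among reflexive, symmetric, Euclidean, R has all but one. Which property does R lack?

Euclidean

Reflexive: yes — every world is R-related to itself.
Symmetric: yes — every pair in R has its reverse in R.
Euclidean: no — 1 R 2 and 1 R 4, but not 2 R 4.
Only Euclidean fails.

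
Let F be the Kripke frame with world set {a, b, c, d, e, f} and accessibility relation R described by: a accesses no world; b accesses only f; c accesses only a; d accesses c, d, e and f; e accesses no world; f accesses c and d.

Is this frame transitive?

Transitive: no — b R f and f R c, but not b R c.

No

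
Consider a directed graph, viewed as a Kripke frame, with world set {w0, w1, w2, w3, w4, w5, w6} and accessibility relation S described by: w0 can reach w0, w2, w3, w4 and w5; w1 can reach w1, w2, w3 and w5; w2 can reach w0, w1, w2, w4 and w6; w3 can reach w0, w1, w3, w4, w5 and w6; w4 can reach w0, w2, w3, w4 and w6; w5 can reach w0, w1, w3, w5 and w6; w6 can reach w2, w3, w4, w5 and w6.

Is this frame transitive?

Transitive: no — w0 S w2 and w2 S w1, but not w0 S w1.

No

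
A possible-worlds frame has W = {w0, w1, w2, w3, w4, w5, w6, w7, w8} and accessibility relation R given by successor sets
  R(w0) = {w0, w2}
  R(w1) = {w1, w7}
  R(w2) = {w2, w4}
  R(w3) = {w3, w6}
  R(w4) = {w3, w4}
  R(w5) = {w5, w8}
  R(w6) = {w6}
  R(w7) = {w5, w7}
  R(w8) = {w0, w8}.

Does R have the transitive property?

No

Transitive: no — w0 R w2 and w2 R w4, but not w0 R w4.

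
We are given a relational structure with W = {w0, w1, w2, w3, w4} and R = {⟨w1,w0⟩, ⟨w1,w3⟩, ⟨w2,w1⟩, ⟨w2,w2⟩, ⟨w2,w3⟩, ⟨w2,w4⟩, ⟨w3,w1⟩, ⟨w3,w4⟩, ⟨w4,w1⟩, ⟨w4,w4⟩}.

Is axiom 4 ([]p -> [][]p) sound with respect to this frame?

No

The schema 4 characterises exactly the transitive frames.
Transitive: no — w1 R w3 and w3 R w4, but not w1 R w4.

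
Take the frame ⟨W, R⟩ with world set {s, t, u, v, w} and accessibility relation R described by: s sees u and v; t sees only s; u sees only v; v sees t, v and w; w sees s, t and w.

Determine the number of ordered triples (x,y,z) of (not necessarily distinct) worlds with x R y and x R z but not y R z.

Enumerating: (s,u,u), (s,v,u), (t,s,s), (v,t,t), (v,t,v), (v,t,w), (v,w,v), (w,s,s), (w,s,t), (w,s,w), (w,t,t), (w,t,w).

12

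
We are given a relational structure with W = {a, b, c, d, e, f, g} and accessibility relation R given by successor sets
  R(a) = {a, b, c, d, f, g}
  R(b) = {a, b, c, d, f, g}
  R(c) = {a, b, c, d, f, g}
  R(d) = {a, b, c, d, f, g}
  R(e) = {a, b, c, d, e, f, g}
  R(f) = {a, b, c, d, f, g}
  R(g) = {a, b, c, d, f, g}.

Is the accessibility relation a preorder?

Reflexive: yes — every world is R-related to itself.
Transitive: yes — every two-step R-path is closed by a direct edge.
So R is a preorder.

Yes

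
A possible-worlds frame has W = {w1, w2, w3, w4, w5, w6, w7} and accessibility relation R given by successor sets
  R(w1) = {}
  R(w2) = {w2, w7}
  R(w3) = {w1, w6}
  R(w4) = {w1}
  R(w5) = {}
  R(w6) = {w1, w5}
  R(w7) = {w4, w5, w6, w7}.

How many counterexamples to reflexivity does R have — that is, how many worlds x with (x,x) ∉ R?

5

Enumerating: w1, w3, w4, w5, w6.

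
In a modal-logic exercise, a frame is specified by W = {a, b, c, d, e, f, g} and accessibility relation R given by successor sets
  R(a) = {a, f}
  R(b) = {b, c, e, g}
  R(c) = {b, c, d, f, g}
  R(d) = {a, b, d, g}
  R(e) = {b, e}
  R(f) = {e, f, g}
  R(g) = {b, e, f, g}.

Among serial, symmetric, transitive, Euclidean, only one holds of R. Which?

Serial: yes — every world has a successor (e.g. a R a).
Symmetric: no — a R f but not f R a.
Transitive: no — a R f and f R e, but not a R e.
Euclidean: no — b R c and b R e, but not c R e.
Only serial holds.

serial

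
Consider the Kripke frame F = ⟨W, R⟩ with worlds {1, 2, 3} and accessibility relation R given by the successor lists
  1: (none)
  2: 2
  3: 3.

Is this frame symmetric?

Yes

Symmetric: yes — every pair in R has its reverse in R.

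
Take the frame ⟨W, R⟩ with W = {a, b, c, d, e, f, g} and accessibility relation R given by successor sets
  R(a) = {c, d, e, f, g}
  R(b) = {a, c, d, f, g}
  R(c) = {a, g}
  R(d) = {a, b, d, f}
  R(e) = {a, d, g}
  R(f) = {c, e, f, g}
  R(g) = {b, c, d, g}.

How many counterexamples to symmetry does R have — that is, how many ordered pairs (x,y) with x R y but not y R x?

Enumerating: (a,f), (a,g), (b,a), (b,c), (b,f), (d,f), (e,d), (e,g), (f,c), (f,e), (f,g), (g,d).

12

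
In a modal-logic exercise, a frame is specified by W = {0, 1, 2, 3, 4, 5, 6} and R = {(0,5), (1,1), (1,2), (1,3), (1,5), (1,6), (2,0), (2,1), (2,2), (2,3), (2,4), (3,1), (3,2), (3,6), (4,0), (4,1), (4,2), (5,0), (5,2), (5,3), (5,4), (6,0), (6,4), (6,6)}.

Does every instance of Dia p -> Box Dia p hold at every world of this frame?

Axiom 5 corresponds to the accessibility relation being Euclidean.
Euclidean: no — 1 R 2 and 1 R 5, but not 2 R 5.

No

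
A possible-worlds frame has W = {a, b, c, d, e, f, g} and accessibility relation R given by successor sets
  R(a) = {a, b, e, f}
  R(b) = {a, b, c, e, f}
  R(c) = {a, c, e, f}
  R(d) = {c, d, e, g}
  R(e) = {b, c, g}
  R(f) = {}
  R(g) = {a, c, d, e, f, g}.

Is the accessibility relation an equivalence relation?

Reflexive: no — e is not related to itself.
Symmetric: no — a R e but not e R a.
Transitive: no — a R b and b R c, but not a R c.
So R is not an equivalence relation.

No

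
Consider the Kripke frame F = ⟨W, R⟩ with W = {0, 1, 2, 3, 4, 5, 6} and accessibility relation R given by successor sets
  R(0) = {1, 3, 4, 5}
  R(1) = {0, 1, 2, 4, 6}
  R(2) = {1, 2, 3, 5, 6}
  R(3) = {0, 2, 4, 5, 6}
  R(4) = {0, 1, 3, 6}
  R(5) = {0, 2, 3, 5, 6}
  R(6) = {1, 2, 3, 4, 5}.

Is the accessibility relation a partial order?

Reflexive: no — 0 is not related to itself.
Transitive: no — 0 R 1 and 1 R 2, but not 0 R 2.
Antisymmetric: no — 0 R 1 and 1 R 0 with 0 ≠ 1.
So R is not a partial order.

No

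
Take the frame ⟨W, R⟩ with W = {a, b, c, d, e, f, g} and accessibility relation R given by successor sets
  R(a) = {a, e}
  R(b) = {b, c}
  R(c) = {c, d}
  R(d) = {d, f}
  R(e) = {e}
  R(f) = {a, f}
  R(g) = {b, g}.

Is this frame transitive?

No

Transitive: no — b R c and c R d, but not b R d.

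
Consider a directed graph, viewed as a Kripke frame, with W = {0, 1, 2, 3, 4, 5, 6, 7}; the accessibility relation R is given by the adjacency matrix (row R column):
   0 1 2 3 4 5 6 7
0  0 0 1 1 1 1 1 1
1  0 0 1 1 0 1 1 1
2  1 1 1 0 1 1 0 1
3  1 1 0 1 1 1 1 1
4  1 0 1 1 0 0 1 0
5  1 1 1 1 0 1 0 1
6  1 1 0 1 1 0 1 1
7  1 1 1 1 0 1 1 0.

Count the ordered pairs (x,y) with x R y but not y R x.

R is symmetric; there are no such tuples.

0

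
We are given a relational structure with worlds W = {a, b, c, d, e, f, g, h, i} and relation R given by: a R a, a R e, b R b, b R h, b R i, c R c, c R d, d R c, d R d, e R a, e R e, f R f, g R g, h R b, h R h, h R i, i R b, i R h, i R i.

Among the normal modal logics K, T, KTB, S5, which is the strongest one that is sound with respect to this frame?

Reflexive (axiom T): yes — every world is R-related to itself.
Symmetric (axiom B): yes — every pair in R has its reverse in R.
Euclidean (axiom 5): yes — any two successors of a common world are R-related.
So F validates K, T, KTB, S5. The strongest is S5.

S5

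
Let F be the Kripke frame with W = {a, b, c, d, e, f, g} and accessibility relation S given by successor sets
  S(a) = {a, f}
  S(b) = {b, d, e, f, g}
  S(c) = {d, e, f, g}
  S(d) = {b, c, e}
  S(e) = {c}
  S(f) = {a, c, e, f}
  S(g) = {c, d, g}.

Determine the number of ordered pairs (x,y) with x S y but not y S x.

6

Enumerating: (b,e), (b,f), (b,g), (d,e), (f,e), (g,d).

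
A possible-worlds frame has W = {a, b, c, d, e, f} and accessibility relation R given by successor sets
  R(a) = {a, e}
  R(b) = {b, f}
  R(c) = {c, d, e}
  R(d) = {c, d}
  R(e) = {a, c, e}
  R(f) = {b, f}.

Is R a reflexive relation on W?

Yes

Reflexive: yes — every world is R-related to itself.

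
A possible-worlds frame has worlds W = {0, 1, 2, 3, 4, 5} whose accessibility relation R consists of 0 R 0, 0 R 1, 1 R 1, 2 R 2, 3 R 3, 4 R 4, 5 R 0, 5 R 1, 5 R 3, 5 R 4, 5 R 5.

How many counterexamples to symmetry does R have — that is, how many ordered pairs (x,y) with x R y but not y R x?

5

Enumerating: (0,1), (5,0), (5,1), (5,3), (5,4).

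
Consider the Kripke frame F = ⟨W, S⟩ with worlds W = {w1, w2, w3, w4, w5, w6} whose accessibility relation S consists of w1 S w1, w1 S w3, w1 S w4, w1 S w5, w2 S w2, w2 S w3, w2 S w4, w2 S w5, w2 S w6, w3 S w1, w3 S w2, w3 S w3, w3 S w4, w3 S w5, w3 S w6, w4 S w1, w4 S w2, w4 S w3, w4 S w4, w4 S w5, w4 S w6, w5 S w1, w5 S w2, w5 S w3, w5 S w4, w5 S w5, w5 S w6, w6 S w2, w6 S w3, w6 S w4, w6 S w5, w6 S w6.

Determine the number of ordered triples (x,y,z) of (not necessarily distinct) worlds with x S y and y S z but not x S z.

12

Enumerating: (w1,w3,w2), (w1,w3,w6), (w1,w4,w2), (w1,w4,w6), (w1,w5,w2), (w1,w5,w6), (w2,w3,w1), (w2,w4,w1), (w2,w5,w1), (w6,w3,w1), (w6,w4,w1), (w6,w5,w1).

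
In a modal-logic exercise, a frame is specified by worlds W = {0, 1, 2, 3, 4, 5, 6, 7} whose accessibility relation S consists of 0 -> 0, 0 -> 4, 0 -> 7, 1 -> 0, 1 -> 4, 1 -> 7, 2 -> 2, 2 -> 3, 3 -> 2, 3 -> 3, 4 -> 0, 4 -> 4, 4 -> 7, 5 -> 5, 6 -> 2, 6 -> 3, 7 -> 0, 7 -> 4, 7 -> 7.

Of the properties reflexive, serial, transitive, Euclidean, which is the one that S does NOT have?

reflexive

Reflexive: no — 1 is not related to itself.
Serial: yes — every world has a successor (e.g. 0 S 0).
Transitive: yes — every two-step S-path is closed by a direct edge.
Euclidean: yes — any two successors of a common world are S-related.
Only reflexive fails.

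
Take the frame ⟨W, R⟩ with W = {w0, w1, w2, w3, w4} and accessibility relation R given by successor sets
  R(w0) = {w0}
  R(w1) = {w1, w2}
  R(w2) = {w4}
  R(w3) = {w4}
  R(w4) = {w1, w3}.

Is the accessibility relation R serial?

Serial: yes — every world has a successor (e.g. w0 R w0).

Yes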